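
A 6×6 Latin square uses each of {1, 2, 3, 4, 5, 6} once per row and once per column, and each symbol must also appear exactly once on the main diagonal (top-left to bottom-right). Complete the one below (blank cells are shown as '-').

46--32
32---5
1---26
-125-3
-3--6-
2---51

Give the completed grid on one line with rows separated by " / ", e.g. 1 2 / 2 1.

4 6 5 1 3 2 / 3 2 4 6 1 5 / 1 5 3 4 2 6 / 6 1 2 5 4 3 / 5 3 1 2 6 4 / 2 4 6 3 5 1

(r1,c4) = 1
(r3,c3) = 3
(r3,c4) = 4
(r4,c1) = 6
(r4,c5) = 4
(r5,c1) = 5
(r5,c4) = 2
(r5,c6) = 4
(r6,c2) = 4
(r6,c3) = 6
(r6,c4) = 3
(r1,c3) = 5
(r2,c4) = 6
(r2,c5) = 1
(r3,c2) = 5
(r5,c3) = 1
(r2,c3) = 4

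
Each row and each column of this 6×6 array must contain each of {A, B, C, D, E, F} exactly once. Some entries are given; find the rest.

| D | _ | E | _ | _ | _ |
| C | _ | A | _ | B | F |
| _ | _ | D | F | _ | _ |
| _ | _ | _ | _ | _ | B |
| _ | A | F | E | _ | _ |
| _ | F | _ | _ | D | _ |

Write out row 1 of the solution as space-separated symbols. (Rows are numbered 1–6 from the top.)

D C E B F A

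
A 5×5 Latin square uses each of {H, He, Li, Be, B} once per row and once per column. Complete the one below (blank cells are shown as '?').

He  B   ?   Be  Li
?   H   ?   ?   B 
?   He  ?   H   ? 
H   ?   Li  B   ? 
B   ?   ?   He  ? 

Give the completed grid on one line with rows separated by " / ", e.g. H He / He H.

He B H Be Li / Be H He Li B / Li He B H Be / H Be Li B He / B Li Be He H

(r1,c3) = H
(r2,c4) = Li
(r3,c5) = Be
(r4,c2) = Be
(r4,c5) = He
(r5,c2) = Li
(r5,c3) = Be
(r5,c5) = H
(r2,c1) = Be
(r2,c3) = He
(r3,c1) = Li
(r3,c3) = B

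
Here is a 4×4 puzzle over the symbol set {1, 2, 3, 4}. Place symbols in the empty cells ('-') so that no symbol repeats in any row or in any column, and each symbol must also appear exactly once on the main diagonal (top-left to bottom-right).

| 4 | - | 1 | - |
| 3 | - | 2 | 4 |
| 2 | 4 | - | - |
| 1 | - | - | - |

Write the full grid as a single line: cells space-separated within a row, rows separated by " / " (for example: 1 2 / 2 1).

4 2 1 3 / 3 1 2 4 / 2 4 3 1 / 1 3 4 2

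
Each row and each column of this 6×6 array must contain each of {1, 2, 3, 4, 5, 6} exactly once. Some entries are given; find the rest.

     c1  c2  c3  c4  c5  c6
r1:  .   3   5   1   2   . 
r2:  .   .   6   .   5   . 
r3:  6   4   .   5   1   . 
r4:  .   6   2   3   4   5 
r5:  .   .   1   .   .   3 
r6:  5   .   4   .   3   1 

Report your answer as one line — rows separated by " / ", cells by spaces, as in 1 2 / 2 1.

row 1 has {1,2,3,5}; column 1 has {5,6} — only 4 is left for (r1,c1).
row 1 has {1,2,3,4,5}; column 6 has {1,3,5} — only 6 is left for (r1,c6).
row 3 has {1,4,5,6}; column 3 has {1,2,4,5,6} — only 3 is left for (r3,c3).
row 3 has {1,3,4,5,6}; column 6 has {1,3,5,6} — only 2 is left for (r3,c6).
row 4 has {2,3,4,5,6}; column 1 has {4,5,6} — only 1 is left for (r4,c1).
row 5 has {1,3}; column 1 has {1,4,5,6} — only 2 is left for (r5,c1).
row 5 has {1,2,3}; column 2 has {3,4,6} — only 5 is left for (r5,c2).
row 5 has {1,2,3,5}; column 5 has {1,2,3,4,5} — only 6 is left for (r5,c5).
row 6 has {1,3,4,5}; column 2 has {3,4,5,6} — only 2 is left for (r6,c2).
row 6 has {1,2,3,4,5}; column 4 has {1,3,5} — only 6 is left for (r6,c4).
row 2 has {5,6}; column 1 has {1,2,4,5,6} — only 3 is left for (r2,c1).
row 2 has {3,5,6}; column 2 has {2,3,4,5,6} — only 1 is left for (r2,c2).
row 2 has {1,3,5,6}; column 6 has {1,2,3,5,6} — only 4 is left for (r2,c6).
row 5 has {1,2,3,5,6}; column 4 has {1,3,5,6} — only 4 is left for (r5,c4).
row 2 has {1,3,4,5,6}; column 4 has {1,3,4,5,6} — only 2 is left for (r2,c4).

4 3 5 1 2 6 / 3 1 6 2 5 4 / 6 4 3 5 1 2 / 1 6 2 3 4 5 / 2 5 1 4 6 3 / 5 2 4 6 3 1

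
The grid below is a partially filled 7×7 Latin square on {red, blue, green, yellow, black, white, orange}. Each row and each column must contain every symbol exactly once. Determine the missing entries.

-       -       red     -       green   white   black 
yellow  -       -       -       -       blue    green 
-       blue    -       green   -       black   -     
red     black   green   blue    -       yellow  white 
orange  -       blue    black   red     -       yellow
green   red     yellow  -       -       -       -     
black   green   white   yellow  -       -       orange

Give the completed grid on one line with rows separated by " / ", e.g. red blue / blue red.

blue yellow red orange green white black / yellow orange black red white blue green / white blue orange green yellow black red / red black green blue orange yellow white / orange white blue black red green yellow / green red yellow white black orange blue / black green white yellow blue red orange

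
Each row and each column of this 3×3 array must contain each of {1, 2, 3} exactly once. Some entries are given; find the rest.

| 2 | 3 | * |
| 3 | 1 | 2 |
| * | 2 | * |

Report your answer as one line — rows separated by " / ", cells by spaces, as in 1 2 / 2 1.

2 3 1 / 3 1 2 / 1 2 3

(r1,c3) = 1
(r3,c1) = 1
(r3,c3) = 3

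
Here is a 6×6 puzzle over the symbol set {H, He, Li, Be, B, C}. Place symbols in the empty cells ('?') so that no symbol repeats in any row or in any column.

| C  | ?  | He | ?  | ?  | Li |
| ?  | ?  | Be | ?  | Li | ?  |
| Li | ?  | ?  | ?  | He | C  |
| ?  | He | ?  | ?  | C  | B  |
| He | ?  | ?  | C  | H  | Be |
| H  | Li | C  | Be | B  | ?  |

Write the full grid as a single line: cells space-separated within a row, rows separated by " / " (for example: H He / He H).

C H He B Be Li / B C Be He Li H / Li Be B H He C / Be He H Li C B / He B Li C H Be / H Li C Be B He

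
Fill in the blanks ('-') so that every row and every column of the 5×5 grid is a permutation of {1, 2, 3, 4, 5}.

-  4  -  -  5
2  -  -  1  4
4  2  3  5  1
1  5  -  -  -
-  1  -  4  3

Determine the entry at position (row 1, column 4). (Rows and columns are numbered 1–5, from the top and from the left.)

2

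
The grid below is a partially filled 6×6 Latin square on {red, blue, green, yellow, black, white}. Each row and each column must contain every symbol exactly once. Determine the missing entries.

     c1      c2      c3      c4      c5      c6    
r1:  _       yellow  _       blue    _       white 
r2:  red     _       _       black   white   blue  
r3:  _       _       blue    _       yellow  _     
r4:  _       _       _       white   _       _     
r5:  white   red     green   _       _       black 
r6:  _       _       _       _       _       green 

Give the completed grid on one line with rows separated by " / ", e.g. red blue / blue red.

Cell (r2,c2): row 2 has {red,blue,black,white}; column 2 has {red,yellow} → green.
Cell (r2,c3): row 2 has {red,blue,green,black,white}; column 3 has {blue,green} → yellow.
Cell (r3,c6): row 3 has {blue,yellow}; column 6 has {blue,green,black,white} → red.
Cell (r4,c6): row 4 has {white}; column 6 has {red,blue,green,black,white} → yellow.
Cell (r5,c4): row 5 has {red,green,black,white}; column 4 has {blue,black,white} → yellow.
Cell (r5,c5): row 5 has {red,green,yellow,black,white}; column 5 has {yellow,white} → blue.
Cell (r6,c4): row 6 has {green}; column 4 has {blue,yellow,black,white} → red.
Cell (r6,c5): row 6 has {red,green}; column 5 has {blue,yellow,white} → black.
Cell (r3,c4): row 3 has {red,blue,yellow}; column 4 has {red,blue,yellow,black,white} → green.
Cell (r6,c3): row 6 has {red,green,black}; column 3 has {blue,green,yellow} → white.
Cell (r3,c1): row 3 has {red,blue,green,yellow}; column 1 has {red,white} → black.
Cell (r3,c2): row 3 has {red,blue,green,yellow,black}; column 2 has {red,green,yellow} → white.
Cell (r6,c2): row 6 has {red,green,black,white}; column 2 has {red,green,yellow,white} → blue.
Cell (r1,c1): row 1 has {blue,yellow,white}; column 1 has {red,black,white} → green.
Cell (r1,c5): row 1 has {blue,green,yellow,white}; column 5 has {blue,yellow,black,white} → red.
Cell (r4,c1): row 4 has {yellow,white}; column 1 has {red,green,black,white} → blue.
Cell (r4,c2): row 4 has {blue,yellow,white}; column 2 has {red,blue,green,yellow,white} → black.
Cell (r4,c3): row 4 has {blue,yellow,black,white}; column 3 has {blue,green,yellow,white} → red.
Cell (r4,c5): row 4 has {red,blue,yellow,black,white}; column 5 has {red,blue,yellow,black,white} → green.
Cell (r6,c1): row 6 has {red,blue,green,black,white}; column 1 has {red,blue,green,black,white} → yellow.
Cell (r1,c3): row 1 has {red,blue,green,yellow,white}; column 3 has {red,blue,green,yellow,white} → black.

green yellow black blue red white / red green yellow black white blue / black white blue green yellow red / blue black red white green yellow / white red green yellow blue black / yellow blue white red black green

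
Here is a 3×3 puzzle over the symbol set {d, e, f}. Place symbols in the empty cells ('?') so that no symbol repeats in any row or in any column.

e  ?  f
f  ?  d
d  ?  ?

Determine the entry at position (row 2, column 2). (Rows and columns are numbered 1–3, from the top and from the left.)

e

(r1,c2) = d
(r2,c2) = e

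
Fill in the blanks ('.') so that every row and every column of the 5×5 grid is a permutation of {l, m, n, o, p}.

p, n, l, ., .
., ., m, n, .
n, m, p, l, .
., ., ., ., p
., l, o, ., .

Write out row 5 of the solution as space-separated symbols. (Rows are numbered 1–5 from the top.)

m l o p n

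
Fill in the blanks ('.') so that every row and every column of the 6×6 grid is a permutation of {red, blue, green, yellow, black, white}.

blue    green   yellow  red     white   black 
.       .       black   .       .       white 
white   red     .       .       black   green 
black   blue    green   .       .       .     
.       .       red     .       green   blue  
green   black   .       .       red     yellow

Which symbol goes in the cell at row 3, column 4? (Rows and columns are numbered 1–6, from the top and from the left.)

yellow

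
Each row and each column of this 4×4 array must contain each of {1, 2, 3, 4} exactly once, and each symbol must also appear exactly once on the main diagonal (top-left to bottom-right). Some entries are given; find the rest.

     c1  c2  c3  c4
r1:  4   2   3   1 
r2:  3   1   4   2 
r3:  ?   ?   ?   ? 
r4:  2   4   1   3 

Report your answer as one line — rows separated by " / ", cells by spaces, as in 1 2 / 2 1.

4 2 3 1 / 3 1 4 2 / 1 3 2 4 / 2 4 1 3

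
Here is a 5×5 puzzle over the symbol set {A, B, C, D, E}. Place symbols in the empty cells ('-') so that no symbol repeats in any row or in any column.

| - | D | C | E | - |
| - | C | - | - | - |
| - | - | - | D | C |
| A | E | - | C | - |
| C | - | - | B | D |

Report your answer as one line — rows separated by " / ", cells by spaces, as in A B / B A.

B D C E A / D C B A E / E B A D C / A E D C B / C A E B D

row 1 has {C,D,E}; column 1 has {A,C} — only B is left for (r1,c1).
row 1 has {B,C,D,E}; column 5 has {C,D} — only A is left for (r1,c5).
row 2 has {C}; column 4 has {B,C,D,E} — only A is left for (r2,c4).
row 3 has {C,D}; column 1 has {A,B,C} — only E is left for (r3,c1).
row 4 has {A,C,E}; column 5 has {A,C,D} — only B is left for (r4,c5).
row 5 has {B,C,D}; column 2 has {C,D,E} — only A is left for (r5,c2).
row 5 has {A,B,C,D}; column 3 has {C} — only E is left for (r5,c3).
row 2 has {A,C}; column 1 has {A,B,C,E} — only D is left for (r2,c1).
row 2 has {A,C,D}; column 3 has {C,E} — only B is left for (r2,c3).
row 2 has {A,B,C,D}; column 5 has {A,B,C,D} — only E is left for (r2,c5).
row 3 has {C,D,E}; column 2 has {A,C,D,E} — only B is left for (r3,c2).
row 3 has {B,C,D,E}; column 3 has {B,C,E} — only A is left for (r3,c3).
row 4 has {A,B,C,E}; column 3 has {A,B,C,E} — only D is left for (r4,c3).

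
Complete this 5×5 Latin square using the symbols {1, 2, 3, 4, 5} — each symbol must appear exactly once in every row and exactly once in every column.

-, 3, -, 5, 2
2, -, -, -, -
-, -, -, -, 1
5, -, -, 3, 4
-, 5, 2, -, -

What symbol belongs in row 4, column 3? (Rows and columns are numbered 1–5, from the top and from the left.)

(r4,c3) = 1

1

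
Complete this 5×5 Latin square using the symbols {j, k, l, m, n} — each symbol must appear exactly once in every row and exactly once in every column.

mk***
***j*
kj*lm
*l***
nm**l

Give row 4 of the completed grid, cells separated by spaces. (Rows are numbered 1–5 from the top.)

(r1,c4) = n
(r1,c5) = j
(r2,c1) = l
(r2,c2) = n
(r2,c5) = k
(r3,c3) = n
(r4,c1) = j
(r4,c5) = n
(r5,c4) = k
(r1,c3) = l
(r2,c3) = m
(r4,c3) = k
(r4,c4) = m

j l k m n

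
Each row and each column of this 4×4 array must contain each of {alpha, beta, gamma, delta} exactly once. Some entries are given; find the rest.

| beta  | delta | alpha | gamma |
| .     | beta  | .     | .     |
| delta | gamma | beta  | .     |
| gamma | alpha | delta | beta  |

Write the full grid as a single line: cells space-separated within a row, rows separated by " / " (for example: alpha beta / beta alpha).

beta delta alpha gamma / alpha beta gamma delta / delta gamma beta alpha / gamma alpha delta beta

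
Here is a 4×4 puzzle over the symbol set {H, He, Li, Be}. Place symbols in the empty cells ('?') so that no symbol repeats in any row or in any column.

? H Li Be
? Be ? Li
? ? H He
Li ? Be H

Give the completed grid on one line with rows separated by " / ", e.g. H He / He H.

He H Li Be / H Be He Li / Be Li H He / Li He Be H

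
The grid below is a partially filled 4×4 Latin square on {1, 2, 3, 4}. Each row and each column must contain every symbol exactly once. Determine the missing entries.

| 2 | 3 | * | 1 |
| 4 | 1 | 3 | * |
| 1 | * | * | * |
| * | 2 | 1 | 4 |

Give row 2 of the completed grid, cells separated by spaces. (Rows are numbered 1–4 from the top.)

4 1 3 2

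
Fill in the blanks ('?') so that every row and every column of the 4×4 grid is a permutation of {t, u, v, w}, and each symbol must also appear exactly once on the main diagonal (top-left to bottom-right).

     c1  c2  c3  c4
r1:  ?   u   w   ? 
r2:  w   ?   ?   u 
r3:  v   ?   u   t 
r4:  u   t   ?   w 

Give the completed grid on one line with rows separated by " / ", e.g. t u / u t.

t u w v / w v t u / v w u t / u t v w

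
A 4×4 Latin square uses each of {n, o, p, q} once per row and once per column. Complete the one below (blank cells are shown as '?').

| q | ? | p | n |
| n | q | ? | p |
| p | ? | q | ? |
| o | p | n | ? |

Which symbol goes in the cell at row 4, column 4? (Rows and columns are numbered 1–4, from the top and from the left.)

q

(r1,c2) = o
(r2,c3) = o
(r3,c2) = n
(r3,c4) = o
(r4,c4) = q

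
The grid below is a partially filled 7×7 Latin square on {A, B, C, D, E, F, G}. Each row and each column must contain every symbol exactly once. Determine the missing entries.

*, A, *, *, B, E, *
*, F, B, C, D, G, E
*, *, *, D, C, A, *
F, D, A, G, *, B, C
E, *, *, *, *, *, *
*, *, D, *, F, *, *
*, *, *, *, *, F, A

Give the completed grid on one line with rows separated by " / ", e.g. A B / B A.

C A G F B E D / A F B C D G E / B G E D C A F / F D A G E B C / E C F B A D G / G E D A F C B / D B C E G F A

(r1,c4) = F
(r2,c1) = A
(r4,c5) = E
(r6,c6) = C
(r7,c5) = G
(r5,c5) = A
(r5,c6) = D
(r5,c4) = B
(r7,c4) = E
(r6,c4) = A
(r7,c3) = C
(r1,c3) = G
(r1,c7) = D
(r5,c3) = F
(r5,c7) = G
(r6,c7) = B
(r7,c2) = B
(r1,c1) = C
(r3,c3) = E
(r3,c7) = F
(r5,c2) = C
(r6,c1) = G
(r6,c2) = E
(r7,c1) = D
(r3,c1) = B
(r3,c2) = G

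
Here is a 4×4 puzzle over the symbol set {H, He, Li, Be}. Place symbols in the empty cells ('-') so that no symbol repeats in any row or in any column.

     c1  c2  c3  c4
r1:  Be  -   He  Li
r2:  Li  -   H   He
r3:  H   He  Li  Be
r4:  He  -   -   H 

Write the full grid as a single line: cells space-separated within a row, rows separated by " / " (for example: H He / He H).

Be H He Li / Li Be H He / H He Li Be / He Li Be H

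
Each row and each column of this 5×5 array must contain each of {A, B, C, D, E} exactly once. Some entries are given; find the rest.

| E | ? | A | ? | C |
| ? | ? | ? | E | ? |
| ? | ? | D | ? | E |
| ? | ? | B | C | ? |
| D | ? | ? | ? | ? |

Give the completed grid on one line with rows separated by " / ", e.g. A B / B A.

E B A D C / B D C E A / C A D B E / A E B C D / D C E A B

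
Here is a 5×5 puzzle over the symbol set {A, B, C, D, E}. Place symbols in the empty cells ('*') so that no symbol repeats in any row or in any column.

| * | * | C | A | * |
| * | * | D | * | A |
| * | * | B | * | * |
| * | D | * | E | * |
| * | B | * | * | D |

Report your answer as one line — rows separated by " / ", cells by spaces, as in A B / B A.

D E C A B / E C D B A / C A B D E / B D A E C / A B E C D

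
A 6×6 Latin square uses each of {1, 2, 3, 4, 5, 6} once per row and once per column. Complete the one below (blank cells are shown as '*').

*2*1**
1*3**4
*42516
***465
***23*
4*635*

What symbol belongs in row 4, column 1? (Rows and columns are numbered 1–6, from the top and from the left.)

2

(r1,c5) = 4
(r1,c6) = 3
(r2,c4) = 6
(r2,c5) = 2
(r3,c1) = 3
(r4,c1) = 2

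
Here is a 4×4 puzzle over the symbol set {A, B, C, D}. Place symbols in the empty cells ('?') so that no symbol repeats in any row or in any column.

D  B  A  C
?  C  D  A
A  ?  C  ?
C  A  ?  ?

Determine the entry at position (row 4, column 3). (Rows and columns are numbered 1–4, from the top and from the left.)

B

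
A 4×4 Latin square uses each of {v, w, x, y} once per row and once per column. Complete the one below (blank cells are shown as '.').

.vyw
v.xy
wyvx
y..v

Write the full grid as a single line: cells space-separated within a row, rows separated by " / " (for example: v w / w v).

x v y w / v w x y / w y v x / y x w v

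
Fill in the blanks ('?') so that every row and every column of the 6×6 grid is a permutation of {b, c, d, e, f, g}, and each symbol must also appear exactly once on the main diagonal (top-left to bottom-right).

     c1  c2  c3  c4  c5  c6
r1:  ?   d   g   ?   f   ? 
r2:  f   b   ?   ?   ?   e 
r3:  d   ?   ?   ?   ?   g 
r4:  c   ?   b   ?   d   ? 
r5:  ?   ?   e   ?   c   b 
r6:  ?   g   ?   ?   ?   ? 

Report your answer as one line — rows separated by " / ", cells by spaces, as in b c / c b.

(r1,c1) = e
(r1,c6) = c
(r2,c5) = g
(r3,c3) = f
(r4,c4) = g
(r4,c6) = f
(r5,c1) = g
(r5,c2) = f
(r5,c4) = d
(r6,c1) = b
(r6,c5) = e
(r6,c6) = d
(r1,c4) = b
(r2,c4) = c
(r3,c4) = e
(r3,c5) = b
(r4,c2) = e
(r6,c3) = c
(r6,c4) = f
(r2,c3) = d
(r3,c2) = c

e d g b f c / f b d c g e / d c f e b g / c e b g d f / g f e d c b / b g c f e d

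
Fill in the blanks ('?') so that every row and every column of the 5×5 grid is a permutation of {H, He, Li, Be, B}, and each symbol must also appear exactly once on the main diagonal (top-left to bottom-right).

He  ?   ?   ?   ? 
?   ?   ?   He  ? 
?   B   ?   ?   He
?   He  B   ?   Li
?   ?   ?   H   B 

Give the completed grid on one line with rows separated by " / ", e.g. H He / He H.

He H Li B Be / B Li Be He H / Be B H Li He / H He B Be Li / Li Be He H B

Cell (r4,c4): row 4 has {He,Li,B}; column 4 has {H,He}; the diagonal has {He,B} → Be.
Cell (r3,c4): row 3 has {He,B}; column 4 has {H,He,Be} → Li.
Cell (r4,c1): row 4 has {He,Li,Be,B}; column 1 has {He} → H.
Cell (r1,c4): row 1 has {He}; column 4 has {H,He,Li,Be} → B.
Cell (r3,c1): row 3 has {He,Li,B}; column 1 has {H,He} → Be.
Cell (r3,c3): row 3 has {He,Li,Be,B}; column 3 has {B}; the diagonal has {He,Be,B} → H.
Cell (r5,c1): row 5 has {H,B}; column 1 has {H,He,Be} → Li.
Cell (r5,c2): row 5 has {H,Li,B}; column 2 has {He,B} → Be.
Cell (r5,c3): row 5 has {H,Li,Be,B}; column 3 has {H,B} → He.
Cell (r2,c1): row 2 has {He}; column 1 has {H,He,Li,Be} → B.
Cell (r2,c2): row 2 has {He,B}; column 2 has {He,Be,B}; the diagonal has {H,He,Be,B} → Li.
Cell (r2,c3): row 2 has {He,Li,B}; column 3 has {H,He,B} → Be.
Cell (r2,c5): row 2 has {He,Li,Be,B}; column 5 has {He,Li,B} → H.
Cell (r1,c2): row 1 has {He,B}; column 2 has {He,Li,Be,B} → H.
Cell (r1,c3): row 1 has {H,He,B}; column 3 has {H,He,Be,B} → Li.
Cell (r1,c5): row 1 has {H,He,Li,B}; column 5 has {H,He,Li,B} → Be.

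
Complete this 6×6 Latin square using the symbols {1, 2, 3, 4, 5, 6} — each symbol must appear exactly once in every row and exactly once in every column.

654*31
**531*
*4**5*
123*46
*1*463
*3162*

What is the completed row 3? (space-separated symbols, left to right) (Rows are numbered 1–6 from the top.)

3 4 6 1 5 2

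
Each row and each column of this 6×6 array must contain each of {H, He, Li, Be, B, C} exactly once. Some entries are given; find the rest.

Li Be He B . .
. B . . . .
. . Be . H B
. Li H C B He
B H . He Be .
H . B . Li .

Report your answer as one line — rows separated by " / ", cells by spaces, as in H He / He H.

At row 1, column 5: row 1 has {He,Li,Be,B}; column 5 has {H,Li,Be,B}; that leaves C.
At row 1, column 6: row 1 has {He,Li,Be,B,C}; column 6 has {He,B}; that leaves H.
At row 2, column 5: row 2 has {B}; column 5 has {H,Li,Be,B,C}; that leaves He.
At row 3, column 4: row 3 has {H,Be,B}; column 4 has {He,B,C}; that leaves Li.
At row 4, column 1: row 4 has {H,He,Li,B,C}; column 1 has {H,Li,B}; that leaves Be.
At row 6, column 4: row 6 has {H,Li,B}; column 4 has {He,Li,B,C}; that leaves Be.
At row 6, column 6: row 6 has {H,Li,Be,B}; column 6 has {H,He,B}; that leaves C.
At row 2, column 1: row 2 has {He,B}; column 1 has {H,Li,Be,B}; that leaves C.
At row 2, column 3: row 2 has {He,B,C}; column 3 has {H,He,Be,B}; that leaves Li.
At row 2, column 4: row 2 has {He,Li,B,C}; column 4 has {He,Li,Be,B,C}; that leaves H.
At row 2, column 6: row 2 has {H,He,Li,B,C}; column 6 has {H,He,B,C}; that leaves Be.
At row 3, column 1: row 3 has {H,Li,Be,B}; column 1 has {H,Li,Be,B,C}; that leaves He.
At row 3, column 2: row 3 has {H,He,Li,Be,B}; column 2 has {H,Li,Be,B}; that leaves C.
At row 5, column 3: row 5 has {H,He,Be,B}; column 3 has {H,He,Li,Be,B}; that leaves C.
At row 5, column 6: row 5 has {H,He,Be,B,C}; column 6 has {H,He,Be,B,C}; that leaves Li.
At row 6, column 2: row 6 has {H,Li,Be,B,C}; column 2 has {H,Li,Be,B,C}; that leaves He.

Li Be He B C H / C B Li H He Be / He C Be Li H B / Be Li H C B He / B H C He Be Li / H He B Be Li C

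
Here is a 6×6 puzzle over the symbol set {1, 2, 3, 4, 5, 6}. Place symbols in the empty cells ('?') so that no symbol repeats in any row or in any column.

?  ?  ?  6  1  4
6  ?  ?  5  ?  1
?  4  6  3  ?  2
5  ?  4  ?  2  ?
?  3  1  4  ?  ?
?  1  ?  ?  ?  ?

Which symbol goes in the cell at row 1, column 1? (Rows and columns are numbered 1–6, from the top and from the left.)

Cell (r2,c2): row 2 has {1,5,6}; column 2 has {1,3,4} → 2.
Cell (r2,c3): row 2 has {1,2,5,6}; column 3 has {1,4,6} → 3.
Cell (r2,c5): row 2 has {1,2,3,5,6}; column 5 has {1,2} → 4.
Cell (r3,c1): row 3 has {2,3,4,6}; column 1 has {5,6} → 1.
Cell (r3,c5): row 3 has {1,2,3,4,6}; column 5 has {1,2,4} → 5.
Cell (r4,c2): row 4 has {2,4,5}; column 2 has {1,2,3,4} → 6.
Cell (r4,c4): row 4 has {2,4,5,6}; column 4 has {3,4,5,6} → 1.
Cell (r4,c6): row 4 has {1,2,4,5,6}; column 6 has {1,2,4} → 3.
Cell (r5,c1): row 5 has {1,3,4}; column 1 has {1,5,6} → 2.
Cell (r5,c5): row 5 has {1,2,3,4}; column 5 has {1,2,4,5} → 6.
Cell (r5,c6): row 5 has {1,2,3,4,6}; column 6 has {1,2,3,4} → 5.
Cell (r6,c4): row 6 has {1}; column 4 has {1,3,4,5,6} → 2.
Cell (r6,c5): row 6 has {1,2}; column 5 has {1,2,4,5,6} → 3.
Cell (r6,c6): row 6 has {1,2,3}; column 6 has {1,2,3,4,5} → 6.
Cell (r1,c1): row 1 has {1,4,6}; column 1 has {1,2,5,6} → 3.

3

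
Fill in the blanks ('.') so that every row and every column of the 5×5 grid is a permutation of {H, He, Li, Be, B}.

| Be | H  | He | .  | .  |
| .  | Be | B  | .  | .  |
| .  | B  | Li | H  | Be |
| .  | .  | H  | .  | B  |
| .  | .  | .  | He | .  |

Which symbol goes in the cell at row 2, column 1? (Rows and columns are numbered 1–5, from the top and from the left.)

(r1,c5) = Li
(r2,c4) = Li
(r3,c1) = He
(r4,c1) = Li
(r4,c2) = He
(r4,c4) = Be
(r5,c2) = Li
(r5,c3) = Be
(r5,c5) = H
(r1,c4) = B
(r2,c1) = H

H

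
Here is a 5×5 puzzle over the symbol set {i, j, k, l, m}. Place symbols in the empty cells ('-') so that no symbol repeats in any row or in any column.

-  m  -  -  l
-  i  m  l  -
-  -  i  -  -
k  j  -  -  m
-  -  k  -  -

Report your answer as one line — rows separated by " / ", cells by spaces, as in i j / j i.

i m j k l / j i m l k / l k i m j / k j l i m / m l k j i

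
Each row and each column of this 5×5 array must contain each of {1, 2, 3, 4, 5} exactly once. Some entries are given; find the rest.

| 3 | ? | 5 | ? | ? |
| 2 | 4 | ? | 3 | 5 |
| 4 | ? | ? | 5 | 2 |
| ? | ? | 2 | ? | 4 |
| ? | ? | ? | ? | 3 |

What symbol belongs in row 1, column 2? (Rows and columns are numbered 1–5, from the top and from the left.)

2

At row 1, column 5: row 1 has {3,5}; column 5 has {2,3,4,5}; that leaves 1.
At row 2, column 3: row 2 has {2,3,4,5}; column 3 has {2,5}; that leaves 1.
At row 3, column 3: row 3 has {2,4,5}; column 3 has {1,2,5}; that leaves 3.
At row 4, column 4: row 4 has {2,4}; column 4 has {3,5}; that leaves 1.
At row 5, column 3: row 5 has {3}; column 3 has {1,2,3,5}; that leaves 4.
At row 5, column 4: row 5 has {3,4}; column 4 has {1,3,5}; that leaves 2.
At row 1, column 2: row 1 has {1,3,5}; column 2 has {4}; that leaves 2.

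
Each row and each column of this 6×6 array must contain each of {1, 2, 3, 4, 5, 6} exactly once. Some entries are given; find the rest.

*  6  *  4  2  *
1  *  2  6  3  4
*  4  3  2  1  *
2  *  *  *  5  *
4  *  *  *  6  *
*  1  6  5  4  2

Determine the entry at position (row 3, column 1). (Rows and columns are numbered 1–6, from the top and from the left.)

6

row 2 has {1,2,3,4,6}; column 2 has {1,4,6} — only 5 is left for (r2,c2).
row 4 has {2,5}; column 2 has {1,4,5,6} — only 3 is left for (r4,c2).
row 4 has {2,3,5}; column 4 has {2,4,5,6} — only 1 is left for (r4,c4).
row 4 has {1,2,3,5}; column 6 has {2,4} — only 6 is left for (r4,c6).
row 5 has {4,6}; column 2 has {1,3,4,5,6} — only 2 is left for (r5,c2).
row 5 has {2,4,6}; column 4 has {1,2,4,5,6} — only 3 is left for (r5,c4).
row 6 has {1,2,4,5,6}; column 1 has {1,2,4} — only 3 is left for (r6,c1).
row 1 has {2,4,6}; column 1 has {1,2,3,4} — only 5 is left for (r1,c1).
row 1 has {2,4,5,6}; column 3 has {2,3,6} — only 1 is left for (r1,c3).
row 1 has {1,2,4,5,6}; column 6 has {2,4,6} — only 3 is left for (r1,c6).
row 3 has {1,2,3,4}; column 1 has {1,2,3,4,5} — only 6 is left for (r3,c1).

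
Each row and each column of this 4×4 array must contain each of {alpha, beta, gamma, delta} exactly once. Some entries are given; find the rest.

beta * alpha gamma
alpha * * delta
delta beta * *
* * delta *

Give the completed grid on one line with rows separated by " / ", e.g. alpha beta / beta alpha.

beta delta alpha gamma / alpha gamma beta delta / delta beta gamma alpha / gamma alpha delta beta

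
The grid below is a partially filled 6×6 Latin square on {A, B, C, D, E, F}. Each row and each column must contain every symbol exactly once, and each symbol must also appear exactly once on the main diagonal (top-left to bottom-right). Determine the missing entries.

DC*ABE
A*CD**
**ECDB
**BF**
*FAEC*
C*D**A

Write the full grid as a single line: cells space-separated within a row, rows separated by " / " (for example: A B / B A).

D C F A B E / A B C D E F / F A E C D B / E D B F A C / B F A E C D / C E D B F A

Cell (r1,c3): row 1 has {A,B,C,D,E}; column 3 has {A,B,C,D,E} → F.
Cell (r2,c2): row 2 has {A,C,D}; column 2 has {C,F}; the diagonal has {A,C,D,E,F} → B.
Cell (r2,c6): row 2 has {A,B,C,D}; column 6 has {A,B,E} → F.
Cell (r3,c1): row 3 has {B,C,D,E}; column 1 has {A,C,D} → F.
Cell (r3,c2): row 3 has {B,C,D,E,F}; column 2 has {B,C,F} → A.
Cell (r4,c1): row 4 has {B,F}; column 1 has {A,C,D,F} → E.
Cell (r4,c2): row 4 has {B,E,F}; column 2 has {A,B,C,F} → D.
Cell (r4,c5): row 4 has {B,D,E,F}; column 5 has {B,C,D} → A.
Cell (r4,c6): row 4 has {A,B,D,E,F}; column 6 has {A,B,E,F} → C.
Cell (r5,c1): row 5 has {A,C,E,F}; column 1 has {A,C,D,E,F} → B.
Cell (r5,c6): row 5 has {A,B,C,E,F}; column 6 has {A,B,C,E,F} → D.
Cell (r6,c2): row 6 has {A,C,D}; column 2 has {A,B,C,D,F} → E.
Cell (r6,c4): row 6 has {A,C,D,E}; column 4 has {A,C,D,E,F} → B.
Cell (r6,c5): row 6 has {A,B,C,D,E}; column 5 has {A,B,C,D} → F.
Cell (r2,c5): row 2 has {A,B,C,D,F}; column 5 has {A,B,C,D,F} → E.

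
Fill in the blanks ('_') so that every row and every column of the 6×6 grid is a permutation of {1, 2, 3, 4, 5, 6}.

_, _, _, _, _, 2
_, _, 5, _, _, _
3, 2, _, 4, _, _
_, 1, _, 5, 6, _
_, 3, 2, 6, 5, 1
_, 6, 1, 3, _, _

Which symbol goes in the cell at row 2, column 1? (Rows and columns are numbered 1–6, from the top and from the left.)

At row 1, column 4: row 1 has {2}; column 4 has {3,4,5,6}; that leaves 1.
At row 2, column 2: row 2 has {5}; column 2 has {1,2,3,6}; that leaves 4.
At row 2, column 4: row 2 has {4,5}; column 4 has {1,3,4,5,6}; that leaves 2.
At row 3, column 3: row 3 has {2,3,4}; column 3 has {1,2,5}; that leaves 6.
At row 3, column 5: row 3 has {2,3,4,6}; column 5 has {5,6}; that leaves 1.
At row 3, column 6: row 3 has {1,2,3,4,6}; column 6 has {1,2}; that leaves 5.
At row 5, column 1: row 5 has {1,2,3,5,6}; column 1 has {3}; that leaves 4.
At row 6, column 6: row 6 has {1,3,6}; column 6 has {1,2,5}; that leaves 4.
At row 1, column 2: row 1 has {1,2}; column 2 has {1,2,3,4,6}; that leaves 5.
At row 2, column 5: row 2 has {2,4,5}; column 5 has {1,5,6}; that leaves 3.
At row 2, column 6: row 2 has {2,3,4,5}; column 6 has {1,2,4,5}; that leaves 6.
At row 4, column 1: row 4 has {1,5,6}; column 1 has {3,4}; that leaves 2.
At row 4, column 6: row 4 has {1,2,5,6}; column 6 has {1,2,4,5,6}; that leaves 3.
At row 6, column 1: row 6 has {1,3,4,6}; column 1 has {2,3,4}; that leaves 5.
At row 6, column 5: row 6 has {1,3,4,5,6}; column 5 has {1,3,5,6}; that leaves 2.
At row 1, column 1: row 1 has {1,2,5}; column 1 has {2,3,4,5}; that leaves 6.
At row 1, column 5: row 1 has {1,2,5,6}; column 5 has {1,2,3,5,6}; that leaves 4.
At row 2, column 1: row 2 has {2,3,4,5,6}; column 1 has {2,3,4,5,6}; that leaves 1.

1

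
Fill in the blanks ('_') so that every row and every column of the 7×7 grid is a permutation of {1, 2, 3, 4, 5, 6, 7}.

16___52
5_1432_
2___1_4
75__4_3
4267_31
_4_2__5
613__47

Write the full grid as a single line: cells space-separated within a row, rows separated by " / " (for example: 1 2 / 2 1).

1 6 4 3 7 5 2 / 5 7 1 4 3 2 6 / 2 3 5 6 1 7 4 / 7 5 2 1 4 6 3 / 4 2 6 7 5 3 1 / 3 4 7 2 6 1 5 / 6 1 3 5 2 4 7

(r1,c4) = 3
(r1,c5) = 7
(r2,c2) = 7
(r2,c7) = 6
(r3,c2) = 3
(r4,c3) = 2
(r5,c5) = 5
(r6,c1) = 3
(r6,c3) = 7
(r6,c5) = 6
(r6,c6) = 1
(r7,c4) = 5
(r7,c5) = 2
(r1,c3) = 4
(r3,c3) = 5
(r3,c4) = 6
(r3,c6) = 7
(r4,c4) = 1
(r4,c6) = 6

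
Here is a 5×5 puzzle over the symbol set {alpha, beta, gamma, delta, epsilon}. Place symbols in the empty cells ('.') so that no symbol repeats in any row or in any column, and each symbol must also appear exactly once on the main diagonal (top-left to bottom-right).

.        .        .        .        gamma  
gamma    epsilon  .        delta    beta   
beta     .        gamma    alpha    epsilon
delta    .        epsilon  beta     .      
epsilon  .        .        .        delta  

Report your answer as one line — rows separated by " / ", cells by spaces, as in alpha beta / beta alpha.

alpha beta delta epsilon gamma / gamma epsilon alpha delta beta / beta delta gamma alpha epsilon / delta gamma epsilon beta alpha / epsilon alpha beta gamma delta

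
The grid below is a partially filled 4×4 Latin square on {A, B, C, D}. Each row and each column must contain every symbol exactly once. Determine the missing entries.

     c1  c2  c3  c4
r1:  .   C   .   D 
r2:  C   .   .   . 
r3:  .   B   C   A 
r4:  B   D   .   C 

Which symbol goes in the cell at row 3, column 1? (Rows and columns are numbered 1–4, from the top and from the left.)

row 1 has {C,D}; column 1 has {B,C} — only A is left for (r1,c1).
row 1 has {A,C,D}; column 3 has {C} — only B is left for (r1,c3).
row 2 has {C}; column 2 has {B,C,D} — only A is left for (r2,c2).
row 2 has {A,C}; column 3 has {B,C} — only D is left for (r2,c3).
row 2 has {A,C,D}; column 4 has {A,C,D} — only B is left for (r2,c4).
row 3 has {A,B,C}; column 1 has {A,B,C} — only D is left for (r3,c1).

D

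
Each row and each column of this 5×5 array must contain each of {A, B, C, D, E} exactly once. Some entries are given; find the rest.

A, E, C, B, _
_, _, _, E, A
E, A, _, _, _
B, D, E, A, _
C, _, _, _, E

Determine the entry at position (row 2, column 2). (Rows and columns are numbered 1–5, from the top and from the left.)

C

(r1,c5) = D
(r2,c1) = D
(r2,c3) = B
(r3,c3) = D
(r3,c4) = C
(r3,c5) = B
(r4,c5) = C
(r5,c2) = B
(r5,c3) = A
(r5,c4) = D
(r2,c2) = C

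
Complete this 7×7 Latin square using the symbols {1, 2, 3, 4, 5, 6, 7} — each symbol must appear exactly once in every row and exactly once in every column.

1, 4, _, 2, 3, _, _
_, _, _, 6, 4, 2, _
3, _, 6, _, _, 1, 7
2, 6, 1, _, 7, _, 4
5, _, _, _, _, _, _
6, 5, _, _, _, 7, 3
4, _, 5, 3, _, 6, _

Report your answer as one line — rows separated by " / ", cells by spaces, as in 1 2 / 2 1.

1 4 7 2 3 5 6 / 7 1 3 6 4 2 5 / 3 2 6 4 5 1 7 / 2 6 1 5 7 3 4 / 5 3 2 7 6 4 1 / 6 5 4 1 2 7 3 / 4 7 5 3 1 6 2

At row 1, column 3: row 1 has {1,2,3,4}; column 3 has {1,5,6}; that leaves 7.
At row 1, column 6: row 1 has {1,2,3,4,7}; column 6 has {1,2,6,7}; that leaves 5.
At row 1, column 7: row 1 has {1,2,3,4,5,7}; column 7 has {3,4,7}; that leaves 6.
At row 2, column 1: row 2 has {2,4,6}; column 1 has {1,2,3,4,5,6}; that leaves 7.
At row 2, column 3: row 2 has {2,4,6,7}; column 3 has {1,5,6,7}; that leaves 3.
At row 3, column 2: row 3 has {1,3,6,7}; column 2 has {4,5,6}; that leaves 2.
At row 3, column 5: row 3 has {1,2,3,6,7}; column 5 has {3,4,7}; that leaves 5.
At row 4, column 4: row 4 has {1,2,4,6,7}; column 4 has {2,3,6}; that leaves 5.
At row 4, column 6: row 4 has {1,2,4,5,6,7}; column 6 has {1,2,5,6,7}; that leaves 3.
At row 5, column 6: row 5 has {5}; column 6 has {1,2,3,5,6,7}; that leaves 4.
At row 2, column 2: row 2 has {2,3,4,6,7}; column 2 has {2,4,5,6}; that leaves 1.
At row 2, column 7: row 2 has {1,2,3,4,6,7}; column 7 has {3,4,6,7}; that leaves 5.
At row 3, column 4: row 3 has {1,2,3,5,6,7}; column 4 has {2,3,5,6}; that leaves 4.
At row 5, column 3: row 5 has {4,5}; column 3 has {1,3,5,6,7}; that leaves 2.
At row 5, column 7: row 5 has {2,4,5}; column 7 has {3,4,5,6,7}; that leaves 1.
At row 6, column 3: row 6 has {3,5,6,7}; column 3 has {1,2,3,5,6,7}; that leaves 4.
At row 6, column 4: row 6 has {3,4,5,6,7}; column 4 has {2,3,4,5,6}; that leaves 1.
At row 6, column 5: row 6 has {1,3,4,5,6,7}; column 5 has {3,4,5,7}; that leaves 2.
At row 7, column 2: row 7 has {3,4,5,6}; column 2 has {1,2,4,5,6}; that leaves 7.
At row 7, column 5: row 7 has {3,4,5,6,7}; column 5 has {2,3,4,5,7}; that leaves 1.
At row 7, column 7: row 7 has {1,3,4,5,6,7}; column 7 has {1,3,4,5,6,7}; that leaves 2.
At row 5, column 2: row 5 has {1,2,4,5}; column 2 has {1,2,4,5,6,7}; that leaves 3.
At row 5, column 4: row 5 has {1,2,3,4,5}; column 4 has {1,2,3,4,5,6}; that leaves 7.
At row 5, column 5: row 5 has {1,2,3,4,5,7}; column 5 has {1,2,3,4,5,7}; that leaves 6.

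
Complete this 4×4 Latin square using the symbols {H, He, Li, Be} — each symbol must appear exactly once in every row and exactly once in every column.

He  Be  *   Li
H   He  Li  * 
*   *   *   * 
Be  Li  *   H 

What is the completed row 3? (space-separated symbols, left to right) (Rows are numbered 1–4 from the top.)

Li H Be He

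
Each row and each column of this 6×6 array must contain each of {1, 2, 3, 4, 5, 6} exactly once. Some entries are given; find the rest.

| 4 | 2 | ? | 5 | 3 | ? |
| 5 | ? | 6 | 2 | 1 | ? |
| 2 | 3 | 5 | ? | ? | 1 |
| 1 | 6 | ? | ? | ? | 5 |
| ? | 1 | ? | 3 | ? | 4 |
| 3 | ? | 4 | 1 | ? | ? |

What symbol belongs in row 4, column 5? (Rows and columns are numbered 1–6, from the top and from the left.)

2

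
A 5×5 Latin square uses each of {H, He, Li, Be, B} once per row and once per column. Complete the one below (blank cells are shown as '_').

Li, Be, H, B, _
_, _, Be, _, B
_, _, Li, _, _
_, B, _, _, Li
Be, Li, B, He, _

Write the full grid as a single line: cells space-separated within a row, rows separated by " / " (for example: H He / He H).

(r1,c5) = He
(r4,c3) = He
(r5,c5) = H
(r3,c5) = Be
(r4,c1) = H
(r4,c4) = Be
(r2,c1) = He
(r2,c2) = H
(r2,c4) = Li
(r3,c1) = B
(r3,c2) = He
(r3,c4) = H

Li Be H B He / He H Be Li B / B He Li H Be / H B He Be Li / Be Li B He H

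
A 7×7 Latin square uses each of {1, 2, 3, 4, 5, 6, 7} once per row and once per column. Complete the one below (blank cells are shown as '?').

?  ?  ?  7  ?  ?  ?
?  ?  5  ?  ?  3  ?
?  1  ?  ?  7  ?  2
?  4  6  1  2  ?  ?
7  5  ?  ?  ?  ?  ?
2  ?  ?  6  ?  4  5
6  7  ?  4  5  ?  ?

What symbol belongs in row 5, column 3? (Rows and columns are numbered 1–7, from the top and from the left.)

2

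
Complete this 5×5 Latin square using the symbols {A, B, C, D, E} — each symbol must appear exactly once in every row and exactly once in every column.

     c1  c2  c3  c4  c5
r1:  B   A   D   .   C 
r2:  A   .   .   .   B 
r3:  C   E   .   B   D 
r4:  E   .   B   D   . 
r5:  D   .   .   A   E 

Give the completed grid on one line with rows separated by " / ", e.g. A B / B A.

B A D E C / A D E C B / C E A B D / E C B D A / D B C A E

(r1,c4): row 1 has {A,B,C,D}; column 4 has {A,B,D}, so it must be E.
(r2,c4): row 2 has {A,B}; column 4 has {A,B,D,E}, so it must be C.
(r3,c3): row 3 has {B,C,D,E}; column 3 has {B,D}, so it must be A.
(r4,c2): row 4 has {B,D,E}; column 2 has {A,E}, so it must be C.
(r4,c5): row 4 has {B,C,D,E}; column 5 has {B,C,D,E}, so it must be A.
(r5,c2): row 5 has {A,D,E}; column 2 has {A,C,E}, so it must be B.
(r5,c3): row 5 has {A,B,D,E}; column 3 has {A,B,D}, so it must be C.
(r2,c2): row 2 has {A,B,C}; column 2 has {A,B,C,E}, so it must be D.
(r2,c3): row 2 has {A,B,C,D}; column 3 has {A,B,C,D}, so it must be E.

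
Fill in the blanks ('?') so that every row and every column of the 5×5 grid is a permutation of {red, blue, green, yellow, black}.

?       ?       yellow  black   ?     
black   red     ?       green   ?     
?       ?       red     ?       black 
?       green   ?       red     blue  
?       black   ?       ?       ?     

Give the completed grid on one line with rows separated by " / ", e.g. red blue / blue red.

red blue yellow black green / black red blue green yellow / green yellow red blue black / yellow green black red blue / blue black green yellow red

Cell (r1,c2): row 1 has {yellow,black}; column 2 has {red,green,black} → blue.
Cell (r2,c3): row 2 has {red,green,black}; column 3 has {red,yellow} → blue.
Cell (r2,c5): row 2 has {red,blue,green,black}; column 5 has {blue,black} → yellow.
Cell (r3,c2): row 3 has {red,black}; column 2 has {red,blue,green,black} → yellow.
Cell (r3,c4): row 3 has {red,yellow,black}; column 4 has {red,green,black} → blue.
Cell (r4,c1): row 4 has {red,blue,green}; column 1 has {black} → yellow.
Cell (r4,c3): row 4 has {red,blue,green,yellow}; column 3 has {red,blue,yellow} → black.
Cell (r5,c3): row 5 has {black}; column 3 has {red,blue,yellow,black} → green.
Cell (r5,c4): row 5 has {green,black}; column 4 has {red,blue,green,black} → yellow.
Cell (r5,c5): row 5 has {green,yellow,black}; column 5 has {blue,yellow,black} → red.
Cell (r1,c5): row 1 has {blue,yellow,black}; column 5 has {red,blue,yellow,black} → green.
Cell (r3,c1): row 3 has {red,blue,yellow,black}; column 1 has {yellow,black} → green.
Cell (r5,c1): row 5 has {red,green,yellow,black}; column 1 has {green,yellow,black} → blue.
Cell (r1,c1): row 1 has {blue,green,yellow,black}; column 1 has {blue,green,yellow,black} → red.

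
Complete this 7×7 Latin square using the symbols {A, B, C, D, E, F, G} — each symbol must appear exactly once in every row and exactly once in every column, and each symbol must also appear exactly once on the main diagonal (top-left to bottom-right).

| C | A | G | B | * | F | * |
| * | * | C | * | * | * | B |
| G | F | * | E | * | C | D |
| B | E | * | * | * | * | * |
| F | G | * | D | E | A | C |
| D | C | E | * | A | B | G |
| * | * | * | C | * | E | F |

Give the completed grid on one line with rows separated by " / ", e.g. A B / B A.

C A G B D F E / E D C A F G B / G F A E B C D / B E F G C D A / F G B D E A C / D C E F A B G / A B D C G E F

row 1 has {A,B,C,F,G}; column 5 has {A,E} — only D is left for (r1,c5).
row 1 has {A,B,C,D,F,G}; column 7 has {B,C,D,F,G} — only E is left for (r1,c7).
row 2 has {B,C}; column 2 has {A,C,E,F,G}; the diagonal has {B,C,E,F} — only D is left for (r2,c2).
row 2 has {B,C,D}; column 6 has {A,B,C,E,F} — only G is left for (r2,c6).
row 3 has {C,D,E,F,G}; column 3 has {C,E,G}; the diagonal has {B,C,D,E,F} — only A is left for (r3,c3).
row 3 has {A,C,D,E,F,G}; column 5 has {A,D,E} — only B is left for (r3,c5).
row 4 has {B,E}; column 4 has {B,C,D,E}; the diagonal has {A,B,C,D,E,F} — only G is left for (r4,c4).
row 4 has {B,E,G}; column 6 has {A,B,C,E,F,G} — only D is left for (r4,c6).
row 4 has {B,D,E,G}; column 7 has {B,C,D,E,F,G} — only A is left for (r4,c7).
row 5 has {A,C,D,E,F,G}; column 3 has {A,C,E,G} — only B is left for (r5,c3).
row 6 has {A,B,C,D,E,G}; column 4 has {B,C,D,E,G} — only F is left for (r6,c4).
row 7 has {C,E,F}; column 1 has {B,C,D,F,G} — only A is left for (r7,c1).
row 7 has {A,C,E,F}; column 2 has {A,C,D,E,F,G} — only B is left for (r7,c2).
row 7 has {A,B,C,E,F}; column 3 has {A,B,C,E,G} — only D is left for (r7,c3).
row 7 has {A,B,C,D,E,F}; column 5 has {A,B,D,E} — only G is left for (r7,c5).
row 2 has {B,C,D,G}; column 1 has {A,B,C,D,F,G} — only E is left for (r2,c1).
row 2 has {B,C,D,E,G}; column 4 has {B,C,D,E,F,G} — only A is left for (r2,c4).
row 2 has {A,B,C,D,E,G}; column 5 has {A,B,D,E,G} — only F is left for (r2,c5).
row 4 has {A,B,D,E,G}; column 3 has {A,B,C,D,E,G} — only F is left for (r4,c3).
row 4 has {A,B,D,E,F,G}; column 5 has {A,B,D,E,F,G} — only C is left for (r4,c5).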